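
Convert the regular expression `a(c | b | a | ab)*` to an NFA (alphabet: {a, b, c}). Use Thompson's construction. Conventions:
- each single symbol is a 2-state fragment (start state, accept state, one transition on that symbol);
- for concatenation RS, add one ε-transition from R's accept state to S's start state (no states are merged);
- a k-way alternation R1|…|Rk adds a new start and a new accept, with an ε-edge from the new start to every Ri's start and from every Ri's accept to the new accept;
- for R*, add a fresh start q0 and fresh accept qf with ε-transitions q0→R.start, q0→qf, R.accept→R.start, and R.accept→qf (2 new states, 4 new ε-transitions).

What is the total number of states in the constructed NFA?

Bottom-up over the parse tree:
Each of the 6 symbol leaves contributes a 2-state fragment.
  ab → 4 states
  c | b | a | ab → 12 states
  (c | b | a | ab)* → 14 states
  a(c | b | a | ab)* → 16 states

16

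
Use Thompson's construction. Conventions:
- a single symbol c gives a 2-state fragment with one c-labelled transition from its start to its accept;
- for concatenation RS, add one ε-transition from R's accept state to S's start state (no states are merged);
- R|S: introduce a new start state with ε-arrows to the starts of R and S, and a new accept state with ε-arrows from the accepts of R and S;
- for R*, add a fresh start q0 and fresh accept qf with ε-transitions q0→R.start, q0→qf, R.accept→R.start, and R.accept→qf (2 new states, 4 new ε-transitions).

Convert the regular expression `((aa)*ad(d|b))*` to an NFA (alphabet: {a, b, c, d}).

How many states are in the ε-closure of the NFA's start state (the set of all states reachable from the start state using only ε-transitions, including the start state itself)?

6

Let C(F) = |ε-closure(F.start)| within fragment F, and note whether F accepts ε. Symbol fragments have C = 1 and do not accept ε. Then:
  aa : same as the first factor's closure: C = 1
  (aa)* : C = 1 (new start) + 1 (body) + 1 (new accept) = 3
  d|b : new start ε-reaches every alternative's start; none of them accept ε, so the new accept is not reached: C = 1 + 1 + 1 = 3
  (aa)*ad(d|b) : the left operand accepts ε, so the closure extends into the next operand (via the concat ε-link); C = 3 + 1 = 4
  ((aa)*ad(d|b))* : C = 1 (new start) + 4 (body) + 1 (new accept) = 6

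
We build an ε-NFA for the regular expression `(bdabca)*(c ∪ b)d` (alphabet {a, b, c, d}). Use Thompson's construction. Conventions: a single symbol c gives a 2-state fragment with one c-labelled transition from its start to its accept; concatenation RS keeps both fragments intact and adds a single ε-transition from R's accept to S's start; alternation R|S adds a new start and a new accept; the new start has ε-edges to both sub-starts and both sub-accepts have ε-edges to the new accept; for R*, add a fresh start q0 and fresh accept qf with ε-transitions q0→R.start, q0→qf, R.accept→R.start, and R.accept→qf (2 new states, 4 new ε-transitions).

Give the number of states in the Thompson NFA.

22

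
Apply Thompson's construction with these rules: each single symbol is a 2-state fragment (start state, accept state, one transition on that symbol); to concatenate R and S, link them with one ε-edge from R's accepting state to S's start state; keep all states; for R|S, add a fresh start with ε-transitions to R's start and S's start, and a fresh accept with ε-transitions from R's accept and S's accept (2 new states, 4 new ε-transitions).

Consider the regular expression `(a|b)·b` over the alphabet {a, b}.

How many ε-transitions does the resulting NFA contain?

5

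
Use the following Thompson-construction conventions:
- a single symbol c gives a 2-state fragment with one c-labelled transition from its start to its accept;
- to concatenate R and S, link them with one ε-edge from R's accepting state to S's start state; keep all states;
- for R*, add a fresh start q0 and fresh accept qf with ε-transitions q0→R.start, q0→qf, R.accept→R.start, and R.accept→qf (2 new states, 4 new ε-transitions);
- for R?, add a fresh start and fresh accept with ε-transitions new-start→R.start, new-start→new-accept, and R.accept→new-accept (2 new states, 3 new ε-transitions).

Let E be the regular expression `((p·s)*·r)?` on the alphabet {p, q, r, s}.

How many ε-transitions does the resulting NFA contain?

9

By structural recursion:
Each of the 3 symbol leaves contributes 0 ε-transitions.
  p·s = 1 ε-transition
  (p·s)* = 5 ε-transitions
  (p·s)*·r = 6 ε-transitions
  ((p·s)*·r)? = 9 ε-transitions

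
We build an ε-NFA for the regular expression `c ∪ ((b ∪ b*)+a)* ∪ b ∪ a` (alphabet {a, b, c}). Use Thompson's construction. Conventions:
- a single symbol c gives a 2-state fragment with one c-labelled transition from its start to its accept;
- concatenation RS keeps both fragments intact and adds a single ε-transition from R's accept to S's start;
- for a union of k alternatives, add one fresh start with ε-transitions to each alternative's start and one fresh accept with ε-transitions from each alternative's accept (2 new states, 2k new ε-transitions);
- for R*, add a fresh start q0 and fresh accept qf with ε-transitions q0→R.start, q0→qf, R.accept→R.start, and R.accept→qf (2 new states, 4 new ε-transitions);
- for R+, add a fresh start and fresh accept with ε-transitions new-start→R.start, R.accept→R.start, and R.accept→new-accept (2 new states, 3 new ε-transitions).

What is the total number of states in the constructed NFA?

22

Building bottom-up:
Each of the 6 symbol leaves contributes a 2-state fragment.
  b* = 4 states
  b ∪ b* = 8 states
  (b ∪ b*)+ = 10 states
  (b ∪ b*)+a = 12 states
  ((b ∪ b*)+a)* = 14 states
  c ∪ ((b ∪ b*)+a)* ∪ b ∪ a = 22 states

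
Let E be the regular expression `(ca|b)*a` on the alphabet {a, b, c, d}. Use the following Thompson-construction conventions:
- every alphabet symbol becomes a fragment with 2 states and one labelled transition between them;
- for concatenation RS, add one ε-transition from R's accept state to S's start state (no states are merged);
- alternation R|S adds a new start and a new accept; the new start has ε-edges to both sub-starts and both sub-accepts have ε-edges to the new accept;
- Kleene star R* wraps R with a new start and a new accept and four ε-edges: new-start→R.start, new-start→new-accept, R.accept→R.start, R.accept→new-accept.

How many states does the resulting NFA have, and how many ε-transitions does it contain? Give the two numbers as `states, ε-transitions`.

12, 10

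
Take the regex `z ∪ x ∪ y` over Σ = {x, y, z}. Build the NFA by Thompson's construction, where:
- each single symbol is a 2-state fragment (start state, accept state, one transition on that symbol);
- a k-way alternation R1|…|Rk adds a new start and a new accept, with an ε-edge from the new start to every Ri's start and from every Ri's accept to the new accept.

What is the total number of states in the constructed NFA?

Bottom-up over the parse tree:
Each of the 3 symbol leaves contributes a 2-state fragment.
  z ∪ x ∪ y : 8 states

8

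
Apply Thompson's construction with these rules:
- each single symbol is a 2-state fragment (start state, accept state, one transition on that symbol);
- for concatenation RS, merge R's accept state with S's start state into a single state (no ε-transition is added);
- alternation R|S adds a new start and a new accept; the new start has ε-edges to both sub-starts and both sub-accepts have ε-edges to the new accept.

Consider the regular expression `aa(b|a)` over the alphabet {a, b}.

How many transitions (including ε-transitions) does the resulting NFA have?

By structural recursion:
Each of the 4 symbol leaves contributes 1 transition (1 symbol, 0 ε).
  b|a → 6 transitions (2 symbol, 4 ε)
  aa(b|a) → 8 transitions (4 symbol, 4 ε)

8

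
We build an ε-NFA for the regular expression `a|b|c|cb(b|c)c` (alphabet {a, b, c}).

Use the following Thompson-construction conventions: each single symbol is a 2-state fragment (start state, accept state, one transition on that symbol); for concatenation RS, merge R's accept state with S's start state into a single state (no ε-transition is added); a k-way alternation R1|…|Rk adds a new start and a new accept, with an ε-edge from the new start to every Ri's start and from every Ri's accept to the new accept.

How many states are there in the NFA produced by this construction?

Bottom-up over the parse tree:
Each of the 8 symbol leaves contributes a 2-state fragment.
  b|c : 6 states
  cb(b|c)c : 9 states
  a|b|c|cb(b|c)c : 17 states

17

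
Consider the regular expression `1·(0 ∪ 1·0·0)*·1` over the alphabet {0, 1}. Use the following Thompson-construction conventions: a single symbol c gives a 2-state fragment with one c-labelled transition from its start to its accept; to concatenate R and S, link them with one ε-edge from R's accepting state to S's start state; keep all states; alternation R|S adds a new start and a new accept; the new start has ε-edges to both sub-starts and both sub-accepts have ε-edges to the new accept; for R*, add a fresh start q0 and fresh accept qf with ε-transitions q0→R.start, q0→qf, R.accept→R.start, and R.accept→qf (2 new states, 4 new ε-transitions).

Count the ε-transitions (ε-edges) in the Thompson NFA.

Building bottom-up:
Each of the 6 symbol leaves contributes 0 ε-transitions.
  1·0·0 = 2 ε-transitions
  0 ∪ 1·0·0 = 6 ε-transitions
  (0 ∪ 1·0·0)* = 10 ε-transitions
  1·(0 ∪ 1·0·0)*·1 = 12 ε-transitions

12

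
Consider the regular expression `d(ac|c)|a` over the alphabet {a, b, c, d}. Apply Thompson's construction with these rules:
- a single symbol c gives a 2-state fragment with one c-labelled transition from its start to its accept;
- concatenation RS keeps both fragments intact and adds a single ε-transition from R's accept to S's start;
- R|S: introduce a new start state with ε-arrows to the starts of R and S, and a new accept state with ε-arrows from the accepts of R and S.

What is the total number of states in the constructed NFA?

14

Recursing over subexpressions:
Each of the 5 symbol leaves contributes a 2-state fragment.
  ac — 4 states
  ac|c — 8 states
  d(ac|c) — 10 states
  d(ac|c)|a — 14 states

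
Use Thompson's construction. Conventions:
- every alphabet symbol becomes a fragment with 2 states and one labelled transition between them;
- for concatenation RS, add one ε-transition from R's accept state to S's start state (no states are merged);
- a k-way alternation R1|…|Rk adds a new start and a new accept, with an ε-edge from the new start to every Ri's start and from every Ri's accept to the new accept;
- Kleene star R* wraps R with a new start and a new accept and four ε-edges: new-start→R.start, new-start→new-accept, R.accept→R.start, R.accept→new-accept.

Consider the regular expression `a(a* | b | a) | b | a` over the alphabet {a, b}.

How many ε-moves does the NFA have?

17

Bottom-up over the parse tree:
Each of the 6 symbol leaves contributes 0 ε-transitions.
  a* — 4 ε-transitions
  a* | b | a — 10 ε-transitions
  a(a* | b | a) — 11 ε-transitions
  a(a* | b | a) | b | a — 17 ε-transitions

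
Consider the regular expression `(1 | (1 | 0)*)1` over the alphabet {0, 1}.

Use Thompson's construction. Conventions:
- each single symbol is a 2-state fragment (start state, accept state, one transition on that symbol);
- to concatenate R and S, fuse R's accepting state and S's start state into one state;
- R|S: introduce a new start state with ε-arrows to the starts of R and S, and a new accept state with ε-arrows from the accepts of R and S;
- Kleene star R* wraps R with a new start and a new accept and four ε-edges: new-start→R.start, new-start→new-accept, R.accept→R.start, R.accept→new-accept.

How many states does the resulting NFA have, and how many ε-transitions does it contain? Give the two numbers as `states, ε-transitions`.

13, 12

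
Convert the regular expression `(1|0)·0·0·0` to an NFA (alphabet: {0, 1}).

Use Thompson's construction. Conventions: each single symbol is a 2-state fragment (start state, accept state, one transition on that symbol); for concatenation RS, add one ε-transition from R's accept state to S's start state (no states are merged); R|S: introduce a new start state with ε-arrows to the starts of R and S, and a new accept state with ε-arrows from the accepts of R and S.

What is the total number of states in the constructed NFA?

12

Per subexpression:
Each of the 5 symbol leaves contributes a 2-state fragment.
  1|0 = 6 states
  (1|0)·0·0·0 = 12 states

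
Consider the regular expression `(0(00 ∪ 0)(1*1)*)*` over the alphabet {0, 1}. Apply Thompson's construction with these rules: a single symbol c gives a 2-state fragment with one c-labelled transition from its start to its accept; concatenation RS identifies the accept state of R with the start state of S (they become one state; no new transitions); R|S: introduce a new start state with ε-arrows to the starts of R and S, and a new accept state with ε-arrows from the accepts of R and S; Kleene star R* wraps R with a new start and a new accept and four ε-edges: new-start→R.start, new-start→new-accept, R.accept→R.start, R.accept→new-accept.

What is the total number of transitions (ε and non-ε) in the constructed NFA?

By structural recursion:
Each of the 6 symbol leaves contributes 1 transition (1 symbol, 0 ε).
  00 — 2 transitions (2 symbol, 0 ε)
  00 ∪ 0 — 7 transitions (3 symbol, 4 ε)
  1* — 5 transitions (1 symbol, 4 ε)
  1*1 — 6 transitions (2 symbol, 4 ε)
  (1*1)* — 10 transitions (2 symbol, 8 ε)
  0(00 ∪ 0)(1*1)* — 18 transitions (6 symbol, 12 ε)
  (0(00 ∪ 0)(1*1)*)* — 22 transitions (6 symbol, 16 ε)

22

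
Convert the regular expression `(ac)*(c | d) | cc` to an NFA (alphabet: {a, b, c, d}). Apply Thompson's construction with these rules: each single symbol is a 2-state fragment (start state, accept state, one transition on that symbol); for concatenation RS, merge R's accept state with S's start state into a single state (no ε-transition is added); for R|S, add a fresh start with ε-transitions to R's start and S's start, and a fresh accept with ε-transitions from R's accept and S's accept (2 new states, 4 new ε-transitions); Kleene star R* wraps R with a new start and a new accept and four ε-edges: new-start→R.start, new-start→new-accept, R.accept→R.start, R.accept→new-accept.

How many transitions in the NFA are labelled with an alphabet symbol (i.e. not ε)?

6

Bottom-up over the parse tree:
Each of the 6 symbol leaves contributes exactly 1 symbol transition.
  ac = 2 symbol transitions
  (ac)* = 2 symbol transitions
  c | d = 2 symbol transitions
  (ac)*(c | d) = 4 symbol transitions
  cc = 2 symbol transitions
  (ac)*(c | d) | cc = 6 symbol transitions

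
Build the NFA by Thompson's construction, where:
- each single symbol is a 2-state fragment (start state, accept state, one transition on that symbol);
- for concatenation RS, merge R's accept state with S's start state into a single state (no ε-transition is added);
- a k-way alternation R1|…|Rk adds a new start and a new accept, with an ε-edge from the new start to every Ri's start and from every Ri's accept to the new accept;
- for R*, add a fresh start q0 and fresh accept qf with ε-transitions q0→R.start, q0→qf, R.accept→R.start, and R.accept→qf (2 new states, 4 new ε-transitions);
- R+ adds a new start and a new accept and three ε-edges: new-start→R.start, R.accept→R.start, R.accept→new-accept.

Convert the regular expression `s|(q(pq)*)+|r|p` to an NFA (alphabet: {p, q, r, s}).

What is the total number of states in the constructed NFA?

16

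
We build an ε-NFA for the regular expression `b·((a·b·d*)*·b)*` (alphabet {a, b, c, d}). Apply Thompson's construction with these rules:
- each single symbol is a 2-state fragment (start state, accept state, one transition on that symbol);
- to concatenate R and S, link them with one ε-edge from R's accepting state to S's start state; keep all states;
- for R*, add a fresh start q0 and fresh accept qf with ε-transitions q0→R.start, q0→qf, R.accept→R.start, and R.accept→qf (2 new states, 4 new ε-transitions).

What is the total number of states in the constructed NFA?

Building bottom-up:
Each of the 5 symbol leaves contributes a 2-state fragment.
  d* = 4 states
  a·b·d* = 8 states
  (a·b·d*)* = 10 states
  (a·b·d*)*·b = 12 states
  ((a·b·d*)*·b)* = 14 states
  b·((a·b·d*)*·b)* = 16 states

16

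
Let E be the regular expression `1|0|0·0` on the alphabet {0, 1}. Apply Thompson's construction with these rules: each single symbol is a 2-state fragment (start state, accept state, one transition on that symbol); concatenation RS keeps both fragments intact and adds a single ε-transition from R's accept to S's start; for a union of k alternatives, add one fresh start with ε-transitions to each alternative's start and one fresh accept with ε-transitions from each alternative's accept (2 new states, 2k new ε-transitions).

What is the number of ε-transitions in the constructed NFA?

Bottom-up over the parse tree:
Each of the 4 symbol leaves contributes 0 ε-transitions.
  0·0 = 1 ε-transition
  1|0|0·0 = 7 ε-transitions

7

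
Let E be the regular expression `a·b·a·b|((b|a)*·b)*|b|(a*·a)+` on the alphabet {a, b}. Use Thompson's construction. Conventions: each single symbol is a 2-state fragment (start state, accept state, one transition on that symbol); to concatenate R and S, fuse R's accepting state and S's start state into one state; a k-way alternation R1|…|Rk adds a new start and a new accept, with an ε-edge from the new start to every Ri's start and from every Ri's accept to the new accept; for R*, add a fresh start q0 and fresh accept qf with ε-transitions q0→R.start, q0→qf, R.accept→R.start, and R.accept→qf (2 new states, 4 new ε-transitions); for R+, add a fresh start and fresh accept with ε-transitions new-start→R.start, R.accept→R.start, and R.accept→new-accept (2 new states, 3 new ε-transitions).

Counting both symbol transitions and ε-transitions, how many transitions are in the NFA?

37

Building bottom-up:
Each of the 10 symbol leaves contributes 1 transition (1 symbol, 0 ε).
  a·b·a·b = 4 transitions (4 symbol, 0 ε)
  b|a = 6 transitions (2 symbol, 4 ε)
  (b|a)* = 10 transitions (2 symbol, 8 ε)
  (b|a)*·b = 11 transitions (3 symbol, 8 ε)
  ((b|a)*·b)* = 15 transitions (3 symbol, 12 ε)
  a* = 5 transitions (1 symbol, 4 ε)
  a*·a = 6 transitions (2 symbol, 4 ε)
  (a*·a)+ = 9 transitions (2 symbol, 7 ε)
  a·b·a·b|((b|a)*·b)*|b|(a*·a)+ = 37 transitions (10 symbol, 27 ε)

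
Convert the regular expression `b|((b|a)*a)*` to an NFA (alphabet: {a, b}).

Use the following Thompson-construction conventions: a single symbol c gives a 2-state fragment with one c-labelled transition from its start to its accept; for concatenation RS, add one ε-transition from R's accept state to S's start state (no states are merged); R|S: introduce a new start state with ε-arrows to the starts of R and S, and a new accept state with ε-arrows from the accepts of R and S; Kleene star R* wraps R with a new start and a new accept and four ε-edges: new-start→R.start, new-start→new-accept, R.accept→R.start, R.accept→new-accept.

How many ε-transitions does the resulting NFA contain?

17

Per subexpression:
Each of the 4 symbol leaves contributes 0 ε-transitions.
  b|a → 4 ε-transitions
  (b|a)* → 8 ε-transitions
  (b|a)*a → 9 ε-transitions
  ((b|a)*a)* → 13 ε-transitions
  b|((b|a)*a)* → 17 ε-transitions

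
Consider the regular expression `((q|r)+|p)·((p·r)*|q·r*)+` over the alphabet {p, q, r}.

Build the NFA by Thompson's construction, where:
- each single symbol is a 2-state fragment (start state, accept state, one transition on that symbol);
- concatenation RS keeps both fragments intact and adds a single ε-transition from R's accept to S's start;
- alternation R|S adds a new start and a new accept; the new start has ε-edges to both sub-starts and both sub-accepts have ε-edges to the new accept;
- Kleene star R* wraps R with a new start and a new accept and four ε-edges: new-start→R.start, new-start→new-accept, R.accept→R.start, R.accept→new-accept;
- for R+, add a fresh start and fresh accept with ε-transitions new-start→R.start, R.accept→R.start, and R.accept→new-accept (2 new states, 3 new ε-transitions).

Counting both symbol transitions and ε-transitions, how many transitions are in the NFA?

36

By structural recursion:
Each of the 7 symbol leaves contributes 1 transition (1 symbol, 0 ε).
  q|r — 6 transitions (2 symbol, 4 ε)
  (q|r)+ — 9 transitions (2 symbol, 7 ε)
  (q|r)+|p — 14 transitions (3 symbol, 11 ε)
  p·r — 3 transitions (2 symbol, 1 ε)
  (p·r)* — 7 transitions (2 symbol, 5 ε)
  r* — 5 transitions (1 symbol, 4 ε)
  q·r* — 7 transitions (2 symbol, 5 ε)
  (p·r)*|q·r* — 18 transitions (4 symbol, 14 ε)
  ((p·r)*|q·r*)+ — 21 transitions (4 symbol, 17 ε)
  ((q|r)+|p)·((p·r)*|q·r*)+ — 36 transitions (7 symbol, 29 ε)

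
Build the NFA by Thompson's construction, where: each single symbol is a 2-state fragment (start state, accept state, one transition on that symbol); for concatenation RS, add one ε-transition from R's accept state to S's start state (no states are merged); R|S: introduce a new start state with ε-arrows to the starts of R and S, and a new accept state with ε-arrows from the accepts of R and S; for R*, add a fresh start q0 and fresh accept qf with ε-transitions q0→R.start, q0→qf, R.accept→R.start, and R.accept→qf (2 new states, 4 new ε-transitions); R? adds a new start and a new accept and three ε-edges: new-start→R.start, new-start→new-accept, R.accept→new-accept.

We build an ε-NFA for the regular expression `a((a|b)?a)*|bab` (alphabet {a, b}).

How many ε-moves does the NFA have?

19

By structural recursion:
Each of the 7 symbol leaves contributes 0 ε-transitions.
  a|b → 4 ε-transitions
  (a|b)? → 7 ε-transitions
  (a|b)?a → 8 ε-transitions
  ((a|b)?a)* → 12 ε-transitions
  a((a|b)?a)* → 13 ε-transitions
  bab → 2 ε-transitions
  a((a|b)?a)*|bab → 19 ε-transitions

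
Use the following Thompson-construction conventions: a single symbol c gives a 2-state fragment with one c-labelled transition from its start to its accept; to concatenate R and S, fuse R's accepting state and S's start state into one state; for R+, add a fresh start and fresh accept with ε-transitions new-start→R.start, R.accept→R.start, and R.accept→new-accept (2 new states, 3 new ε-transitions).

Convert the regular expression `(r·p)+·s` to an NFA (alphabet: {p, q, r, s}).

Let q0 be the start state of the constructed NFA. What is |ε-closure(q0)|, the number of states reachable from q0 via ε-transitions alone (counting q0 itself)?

Let C(F) = |ε-closure(F.start)| within fragment F, and note whether F accepts ε. Symbol fragments have C = 1 and do not accept ε. Then:
  r·p → same as the first factor's closure: C = 1
  (r·p)+ → C = 1 + 1 = 2 (the body doesn't accept ε, so the new accept is not reached)
  (r·p)+·s → C equals the left operand's closure size = 2 (its accept is not ε-reachable, so the closure stops there)

2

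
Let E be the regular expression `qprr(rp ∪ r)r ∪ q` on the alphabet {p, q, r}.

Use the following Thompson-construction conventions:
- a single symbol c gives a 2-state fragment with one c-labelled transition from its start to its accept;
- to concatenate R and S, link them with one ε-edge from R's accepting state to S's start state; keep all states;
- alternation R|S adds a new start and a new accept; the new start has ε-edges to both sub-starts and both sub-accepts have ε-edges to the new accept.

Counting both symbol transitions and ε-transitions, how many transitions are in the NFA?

23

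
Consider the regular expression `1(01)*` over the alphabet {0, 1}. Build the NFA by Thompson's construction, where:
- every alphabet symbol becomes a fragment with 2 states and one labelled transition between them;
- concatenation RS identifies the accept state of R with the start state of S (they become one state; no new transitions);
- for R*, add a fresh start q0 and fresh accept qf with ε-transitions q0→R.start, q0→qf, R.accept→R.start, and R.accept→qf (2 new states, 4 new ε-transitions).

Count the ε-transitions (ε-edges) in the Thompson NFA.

4

Bottom-up over the parse tree:
Each of the 3 symbol leaves contributes 0 ε-transitions.
  01 : 0 ε-transitions
  (01)* : 4 ε-transitions
  1(01)* : 4 ε-transitions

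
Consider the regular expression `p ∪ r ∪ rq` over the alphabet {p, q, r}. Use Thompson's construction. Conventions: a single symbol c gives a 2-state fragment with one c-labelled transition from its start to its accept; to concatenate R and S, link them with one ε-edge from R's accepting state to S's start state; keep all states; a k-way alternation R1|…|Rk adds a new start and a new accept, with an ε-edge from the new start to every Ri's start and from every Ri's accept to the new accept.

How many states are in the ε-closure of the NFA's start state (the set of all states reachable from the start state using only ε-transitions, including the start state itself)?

4

Work bottom-up. For each fragment F, track |ε-closure(F.start)| and whether F's accept lies in that closure (i.e. whether F accepts ε). A single-symbol fragment has closure size 1 and does not accept ε.
  rq : C equals the left operand's closure size = 1 (its accept is not ε-reachable, so the closure stops there)
  p ∪ r ∪ rq : new start ε-reaches every alternative's start; none of them accept ε, so the new accept is not reached: C = 1 + 1 + 1 + 1 = 4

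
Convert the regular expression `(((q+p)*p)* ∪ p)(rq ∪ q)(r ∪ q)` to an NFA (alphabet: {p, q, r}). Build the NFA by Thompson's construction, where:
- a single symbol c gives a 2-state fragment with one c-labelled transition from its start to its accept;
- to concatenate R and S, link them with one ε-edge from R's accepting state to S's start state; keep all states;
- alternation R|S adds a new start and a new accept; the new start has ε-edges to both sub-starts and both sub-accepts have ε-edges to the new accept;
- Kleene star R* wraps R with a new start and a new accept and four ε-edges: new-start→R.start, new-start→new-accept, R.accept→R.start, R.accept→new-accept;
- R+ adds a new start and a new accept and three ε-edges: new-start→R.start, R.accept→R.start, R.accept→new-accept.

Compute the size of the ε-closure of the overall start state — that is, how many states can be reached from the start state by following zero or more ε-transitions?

13

Compute the ε-closure size of each fragment's start state recursively; a symbol fragment's start has no outgoing ε-edge, so its closure is just itself (size 1).
  q+ : |ε-closure| = 1 + 1 = 2 (the body doesn't accept ε, so the new accept is not reached)
  q+p : same as the first factor's closure: |ε-closure| = 2
  (q+p)* : new start has ε-edges to the inner start and to the new accept, so |ε-closure| = 2 + 2 = 4
  (q+p)*p : |ε-closure| = 4 + 1 = 5 (closure spills across the concat boundary because the left factor accepts ε)
  ((q+p)*p)* : new start has ε-edges to the inner start and to the new accept, so |ε-closure| = 2 + 5 = 7
  ((q+p)*p)* ∪ p : new start ε-reaches every alternative's start; at least one alternative accepts ε, so the union's new accept is reached too: |ε-closure| = 1 + 7 + 1 + 1 = 10
  rq : same as the first factor's closure: |ε-closure| = 1
  rq ∪ q : new start ε-reaches every alternative's start; none of them accept ε, so the new accept is not reached: |ε-closure| = 1 + 1 + 1 = 3
  r ∪ q : |ε-closure| = 1 + 1 + 1 = 3 (the new accept is not ε-reachable since no branch accepts ε)
  (((q+p)*p)* ∪ p)(rq ∪ q)(r ∪ q) : the left operand accepts ε, so the closure extends into the next operand (via the concat ε-link); |ε-closure| = 10 + 3 = 13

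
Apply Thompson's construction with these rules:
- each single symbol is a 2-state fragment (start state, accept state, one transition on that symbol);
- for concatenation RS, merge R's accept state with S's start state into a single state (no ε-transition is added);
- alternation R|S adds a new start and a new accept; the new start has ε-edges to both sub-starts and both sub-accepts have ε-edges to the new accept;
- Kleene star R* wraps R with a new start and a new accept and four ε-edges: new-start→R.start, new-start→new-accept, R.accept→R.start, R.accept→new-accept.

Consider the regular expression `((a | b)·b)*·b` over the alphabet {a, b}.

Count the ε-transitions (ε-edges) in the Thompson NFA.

8

Building bottom-up:
Each of the 4 symbol leaves contributes 0 ε-transitions.
  a | b = 4 ε-transitions
  (a | b)·b = 4 ε-transitions
  ((a | b)·b)* = 8 ε-transitions
  ((a | b)·b)*·b = 8 ε-transitions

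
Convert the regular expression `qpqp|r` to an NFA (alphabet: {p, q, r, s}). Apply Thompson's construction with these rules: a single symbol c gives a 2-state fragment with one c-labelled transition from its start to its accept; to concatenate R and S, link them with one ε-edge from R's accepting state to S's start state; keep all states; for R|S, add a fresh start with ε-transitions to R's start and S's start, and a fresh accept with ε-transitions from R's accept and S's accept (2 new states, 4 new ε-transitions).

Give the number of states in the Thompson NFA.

By structural recursion:
Each of the 5 symbol leaves contributes a 2-state fragment.
  qpqp → 8 states
  qpqp|r → 12 states

12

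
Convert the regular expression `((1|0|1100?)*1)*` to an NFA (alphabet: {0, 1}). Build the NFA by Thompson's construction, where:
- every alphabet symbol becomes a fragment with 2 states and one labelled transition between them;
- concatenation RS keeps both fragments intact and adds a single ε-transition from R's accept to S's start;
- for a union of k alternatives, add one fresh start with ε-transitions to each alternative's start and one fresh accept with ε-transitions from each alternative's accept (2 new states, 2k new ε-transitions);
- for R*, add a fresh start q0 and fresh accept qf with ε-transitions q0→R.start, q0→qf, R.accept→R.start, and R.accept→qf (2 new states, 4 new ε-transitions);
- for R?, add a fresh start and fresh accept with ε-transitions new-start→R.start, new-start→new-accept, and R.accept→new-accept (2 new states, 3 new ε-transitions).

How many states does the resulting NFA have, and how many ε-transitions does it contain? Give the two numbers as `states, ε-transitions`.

22, 21

Recursing over subexpressions:
Each of the 7 symbol leaves contributes 2 states and 0 ε-transitions.
  0? : 4 states, 3 ε-transitions
  1100? : 10 states, 6 ε-transitions
  1|0|1100? : 16 states, 12 ε-transitions
  (1|0|1100?)* : 18 states, 16 ε-transitions
  (1|0|1100?)*1 : 20 states, 17 ε-transitions
  ((1|0|1100?)*1)* : 22 states, 21 ε-transitions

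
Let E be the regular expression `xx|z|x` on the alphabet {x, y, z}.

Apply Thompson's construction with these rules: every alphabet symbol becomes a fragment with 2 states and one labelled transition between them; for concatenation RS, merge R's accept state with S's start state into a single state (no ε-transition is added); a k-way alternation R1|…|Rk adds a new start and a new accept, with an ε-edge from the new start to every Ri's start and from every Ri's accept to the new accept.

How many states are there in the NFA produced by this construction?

9

Building bottom-up:
Each of the 4 symbol leaves contributes a 2-state fragment.
  xx = 3 states
  xx|z|x = 9 states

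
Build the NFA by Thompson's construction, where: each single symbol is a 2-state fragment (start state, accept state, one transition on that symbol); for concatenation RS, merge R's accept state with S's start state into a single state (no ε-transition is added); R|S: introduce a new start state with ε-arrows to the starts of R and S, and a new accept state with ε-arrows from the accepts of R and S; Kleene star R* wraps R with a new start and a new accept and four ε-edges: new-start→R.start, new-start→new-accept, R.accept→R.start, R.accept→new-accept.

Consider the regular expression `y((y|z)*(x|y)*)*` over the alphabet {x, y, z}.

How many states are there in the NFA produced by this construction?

18

Per subexpression:
Each of the 5 symbol leaves contributes a 2-state fragment.
  y|z : 6 states
  (y|z)* : 8 states
  x|y : 6 states
  (x|y)* : 8 states
  (y|z)*(x|y)* : 15 states
  ((y|z)*(x|y)*)* : 17 states
  y((y|z)*(x|y)*)* : 18 states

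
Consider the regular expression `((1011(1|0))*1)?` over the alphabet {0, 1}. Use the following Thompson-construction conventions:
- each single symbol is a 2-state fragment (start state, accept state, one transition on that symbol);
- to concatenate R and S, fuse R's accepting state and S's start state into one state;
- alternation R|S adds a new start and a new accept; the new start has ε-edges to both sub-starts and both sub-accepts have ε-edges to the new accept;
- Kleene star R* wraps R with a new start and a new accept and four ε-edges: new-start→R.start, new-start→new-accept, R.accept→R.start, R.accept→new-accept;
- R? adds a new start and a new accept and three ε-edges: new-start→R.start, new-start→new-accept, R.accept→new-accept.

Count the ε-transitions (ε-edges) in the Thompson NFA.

11

Bottom-up over the parse tree:
Each of the 7 symbol leaves contributes 0 ε-transitions.
  1|0 → 4 ε-transitions
  1011(1|0) → 4 ε-transitions
  (1011(1|0))* → 8 ε-transitions
  (1011(1|0))*1 → 8 ε-transitions
  ((1011(1|0))*1)? → 11 ε-transitions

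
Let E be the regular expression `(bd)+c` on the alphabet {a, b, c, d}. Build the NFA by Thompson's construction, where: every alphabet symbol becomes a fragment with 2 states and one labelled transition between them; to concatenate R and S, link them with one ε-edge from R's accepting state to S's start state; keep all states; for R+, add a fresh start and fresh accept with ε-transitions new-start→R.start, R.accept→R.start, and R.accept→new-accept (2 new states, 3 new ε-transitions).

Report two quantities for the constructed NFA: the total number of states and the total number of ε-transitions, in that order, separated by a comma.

8, 5

Recursing over subexpressions:
Each of the 3 symbol leaves contributes 2 states and 0 ε-transitions.
  bd = 4 states, 1 ε-transition
  (bd)+ = 6 states, 4 ε-transitions
  (bd)+c = 8 states, 5 ε-transitions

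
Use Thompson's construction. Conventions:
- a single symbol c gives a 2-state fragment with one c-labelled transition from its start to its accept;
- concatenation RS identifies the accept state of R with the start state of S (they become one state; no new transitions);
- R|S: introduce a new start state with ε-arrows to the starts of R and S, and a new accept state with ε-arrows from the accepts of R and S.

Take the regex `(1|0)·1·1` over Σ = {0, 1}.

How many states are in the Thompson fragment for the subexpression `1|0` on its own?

6

Fragment for `1|0`:
Each of the 2 symbol leaves contributes a 2-state fragment.
  1|0 : 6 states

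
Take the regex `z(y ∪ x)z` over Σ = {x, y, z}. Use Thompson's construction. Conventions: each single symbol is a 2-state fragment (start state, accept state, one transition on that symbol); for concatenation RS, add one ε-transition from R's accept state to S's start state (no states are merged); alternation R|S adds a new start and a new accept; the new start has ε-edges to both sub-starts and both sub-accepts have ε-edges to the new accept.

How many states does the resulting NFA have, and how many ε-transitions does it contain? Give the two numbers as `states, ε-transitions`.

Building bottom-up:
Each of the 4 symbol leaves contributes 2 states and 0 ε-transitions.
  y ∪ x → 6 states, 4 ε-transitions
  z(y ∪ x)z → 10 states, 6 ε-transitions

10, 6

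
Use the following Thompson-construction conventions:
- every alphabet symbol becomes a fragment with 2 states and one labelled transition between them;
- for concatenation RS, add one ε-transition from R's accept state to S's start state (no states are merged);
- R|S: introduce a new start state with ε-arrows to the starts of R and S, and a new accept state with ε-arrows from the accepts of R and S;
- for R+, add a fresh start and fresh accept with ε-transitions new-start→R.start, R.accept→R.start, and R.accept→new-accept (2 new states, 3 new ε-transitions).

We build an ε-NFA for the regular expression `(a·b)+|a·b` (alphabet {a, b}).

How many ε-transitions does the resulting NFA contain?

9

By structural recursion:
Each of the 4 symbol leaves contributes 0 ε-transitions.
  a·b = 1 ε-transition
  (a·b)+ = 4 ε-transitions
  a·b = 1 ε-transition
  (a·b)+|a·b = 9 ε-transitions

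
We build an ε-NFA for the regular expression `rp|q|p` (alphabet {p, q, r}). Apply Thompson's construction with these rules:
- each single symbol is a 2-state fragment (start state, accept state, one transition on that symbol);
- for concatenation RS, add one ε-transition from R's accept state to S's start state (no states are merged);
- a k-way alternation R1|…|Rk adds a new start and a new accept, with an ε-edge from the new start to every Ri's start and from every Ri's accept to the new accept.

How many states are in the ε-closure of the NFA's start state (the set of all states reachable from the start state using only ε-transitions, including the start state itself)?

Compute the ε-closure size of each fragment's start state recursively; a symbol fragment's start has no outgoing ε-edge, so its closure is just itself (size 1).
  rp : |closure| equals the left operand's closure size = 1 (its accept is not ε-reachable, so the closure stops there)
  rp|q|p : new start ε-reaches every alternative's start; none of them accept ε, so the new accept is not reached: |closure| = 1 + 1 + 1 + 1 = 4

4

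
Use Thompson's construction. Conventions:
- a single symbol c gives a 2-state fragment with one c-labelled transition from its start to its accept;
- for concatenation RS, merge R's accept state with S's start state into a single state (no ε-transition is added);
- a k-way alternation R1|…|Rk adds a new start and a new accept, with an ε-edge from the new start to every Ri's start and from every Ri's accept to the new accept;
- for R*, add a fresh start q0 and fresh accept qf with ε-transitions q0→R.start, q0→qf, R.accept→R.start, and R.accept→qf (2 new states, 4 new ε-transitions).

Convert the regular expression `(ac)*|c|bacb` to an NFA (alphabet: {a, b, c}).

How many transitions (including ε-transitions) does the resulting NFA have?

Building bottom-up:
Each of the 7 symbol leaves contributes 1 transition (1 symbol, 0 ε).
  ac = 2 transitions (2 symbol, 0 ε)
  (ac)* = 6 transitions (2 symbol, 4 ε)
  bacb = 4 transitions (4 symbol, 0 ε)
  (ac)*|c|bacb = 17 transitions (7 symbol, 10 ε)

17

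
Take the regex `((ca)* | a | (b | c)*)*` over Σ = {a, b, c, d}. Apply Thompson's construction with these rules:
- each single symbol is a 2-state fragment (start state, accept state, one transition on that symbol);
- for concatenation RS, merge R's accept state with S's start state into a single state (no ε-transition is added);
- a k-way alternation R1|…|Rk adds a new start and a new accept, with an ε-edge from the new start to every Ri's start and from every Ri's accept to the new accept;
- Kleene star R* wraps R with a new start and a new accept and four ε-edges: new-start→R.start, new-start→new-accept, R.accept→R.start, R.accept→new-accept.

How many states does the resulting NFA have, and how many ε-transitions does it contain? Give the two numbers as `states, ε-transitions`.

19, 22

Recursing over subexpressions:
Each of the 5 symbol leaves contributes 2 states and 0 ε-transitions.
  ca : 3 states, 0 ε-transitions
  (ca)* : 5 states, 4 ε-transitions
  b | c : 6 states, 4 ε-transitions
  (b | c)* : 8 states, 8 ε-transitions
  (ca)* | a | (b | c)* : 17 states, 18 ε-transitions
  ((ca)* | a | (b | c)*)* : 19 states, 22 ε-transitions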